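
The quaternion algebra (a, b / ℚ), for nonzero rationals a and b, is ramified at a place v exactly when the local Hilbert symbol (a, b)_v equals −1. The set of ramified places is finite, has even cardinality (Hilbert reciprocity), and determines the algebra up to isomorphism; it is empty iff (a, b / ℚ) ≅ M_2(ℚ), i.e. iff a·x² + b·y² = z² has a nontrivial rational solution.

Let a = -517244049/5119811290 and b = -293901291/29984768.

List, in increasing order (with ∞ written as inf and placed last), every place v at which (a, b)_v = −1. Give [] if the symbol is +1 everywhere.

[5, inf]

Mod squares: a ≡ -10, b ≡ -38. Check v ∈ {∞, 2, 3, 5, 7, 11, 17, 19, 23}.
v=7: a=7^2·(≡1), b=7^0·(≡1) mod 7; (1|7)=+1, (1|7)=+1; (−1)^{2·0·3}·(+1)^0·(+1)^2 = +1.
v=17: a=17^-2·(≡12), b=17^0·(≡2) mod 17; (12|17)=-1, (2|17)=+1; (−1)^{-2·0·8}·(-1)^0·(+1)^-2 = +1.
v=3: a=3^4·(≡2), b=3^4·(≡1) mod 3; (2|3)=-1, (1|3)=+1; (−1)^{4·4·1}·(-1)^4·(+1)^4 = +1.
v=2: v_2(a)=-1, v_2(b)=-11; units ≡ 3, 5 (mod 8); ε·ε+αω+βω = 1·0+-1·1+-11·1 ≡ 0  ⇒  (a,b)_2 = +1.
v=23: a=23^0·(≡13), b=23^2·(≡6) mod 23; (13|23)=+1, (6|23)=+1; (−1)^{0·2·11}·(+1)^2·(+1)^0 = +1.
v=11: a=11^-6·(≡1), b=11^-4·(≡10) mod 11; (1|11)=+1, (10|11)=-1; (−1)^{-6·-4·5}·(+1)^-4·(-1)^-6 = +1.
v=19: a=19^4·(≡1), b=19^3·(≡7) mod 19; (1|19)=+1, (7|19)=+1; (−1)^{4·3·9}·(+1)^3·(+1)^4 = +1.
v=∞: -10 < 0 and -38 < 0  ⇒  (a,b)_∞ = -1.
v=5: a=5^-1·(≡2), b=5^0·(≡3) mod 5; (2|5)=-1, (3|5)=-1; (−1)^{-1·0·2}·(-1)^0·(-1)^-1 = -1.
(-10, -38 / ℚ) ramifies at {5, ∞}: a division algebra.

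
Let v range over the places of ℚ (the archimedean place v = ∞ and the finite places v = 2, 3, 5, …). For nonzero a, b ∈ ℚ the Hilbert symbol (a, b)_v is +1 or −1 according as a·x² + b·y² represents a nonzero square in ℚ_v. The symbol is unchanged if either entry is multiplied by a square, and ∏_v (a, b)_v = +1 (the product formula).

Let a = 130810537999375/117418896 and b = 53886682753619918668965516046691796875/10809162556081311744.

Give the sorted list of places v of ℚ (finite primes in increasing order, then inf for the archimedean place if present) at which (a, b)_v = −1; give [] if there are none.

[2, 29]

(a, b) ≡ (8671, 11339) mod (ℚ^×)²; places V = {2, 3, 5, 7, 13, 17, 23, 29, 31, 43, ∞}.
(a,b)_5: α=4, u≡4; β=8, v≡4 (mod 5); (4|5)=+1, (4|5)=+1; sign (−1)^0·+1^8·+1^4 = +1.
(a,b)_43: α=-2, u≡5; β=-4, v≡2 (mod 43); (5|43)=-1, (2|43)=-1; sign (−1)^0·-1^-4·-1^-2 = +1.
(a,b)_29: α=1, u≡9; β=3, v≡17 (mod 29); (9|29)=+1, (17|29)=-1; sign (−1)^0·+1^3·-1^1 = -1.
(a,b)_13: α=1, u≡3; β=2, v≡9 (mod 13); (3|13)=+1, (9|13)=+1; sign (−1)^0·+1^2·+1^1 = +1.
(a,b)_23: α=1, u≡2; β=3, v≡11 (mod 23); (2|23)=+1, (11|23)=-1; sign (−1)^1·+1^3·-1^1 = +1.
(a,b)_2: α=-4, β=-12; u≡7, v≡3 (mod 8); ε(u)ε(v)=1·1, αω(v)=-4·1, βω(u)=-12·0; sum ≡ 1  ⇒  -1.
(a,b)_31: α=0, u≡26; β=2, v≡26 (mod 31); (26|31)=-1, (26|31)=-1; sign (−1)^0·-1^2·-1^0 = +1.
(a,b)_∞: sgn(8671)=+, sgn(11339)=+, so +1.
(a,b)_17: α=6, u≡2; β=15, v≡4 (mod 17); (2|17)=+1, (4|17)=+1; sign (−1)^0·+1^15·+1^6 = +1.
(a,b)_3: α=-4, u≡1; β=-8, v≡2 (mod 3); (1|3)=+1, (2|3)=-1; sign (−1)^0·+1^-8·-1^-4 = +1.
(a,b)_7: α=-2, u≡3; β=-6, v≡3 (mod 7); (3|7)=-1, (3|7)=-1; sign (−1)^0·-1^-6·-1^-2 = +1.
|Ram(8671, 11339)| = 2, even; anisotropic at {2, 29}.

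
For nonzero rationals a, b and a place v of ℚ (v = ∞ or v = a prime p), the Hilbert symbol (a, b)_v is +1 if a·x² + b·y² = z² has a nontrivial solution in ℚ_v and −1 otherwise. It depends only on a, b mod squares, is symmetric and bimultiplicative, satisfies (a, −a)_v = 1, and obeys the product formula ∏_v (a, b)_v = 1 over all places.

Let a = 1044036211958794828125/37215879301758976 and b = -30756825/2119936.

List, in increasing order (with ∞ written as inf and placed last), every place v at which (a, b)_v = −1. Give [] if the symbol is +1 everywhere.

[37, 43]

Mod squares: a ≡ 17501, b ≡ -473. Check v ∈ {∞, 2, 3, 5, 7, 11, 13, 17, 37, 43}.
v=5: a=5^6·(≡4), b=5^2·(≡2) mod 5; (4|5)=+1, (2|5)=-1; (−1)^{6·2·2}·(+1)^2·(-1)^6 = +1.
v=43: a=43^3·(≡27), b=43^1·(≡8) mod 43; (27|43)=-1, (8|43)=-1; (−1)^{3·1·21}·(-1)^1·(-1)^3 = -1.
v=11: a=11^3·(≡10), b=11^1·(≡3) mod 11; (10|11)=-1, (3|11)=+1; (−1)^{3·1·5}·(-1)^1·(+1)^3 = +1.
v=2: v_2(a)=-16, v_2(b)=-8; units ≡ 5, 7 (mod 8); ε·ε+αω+βω = 0·1+-16·0+-8·1 ≡ 0  ⇒  (a,b)_2 = +1.
v=37: a=37^1·(≡29), b=37^0·(≡29) mod 37; (29|37)=-1, (29|37)=-1; (−1)^{1·0·18}·(-1)^0·(-1)^1 = -1.
v=13: a=13^-6·(≡4), b=13^-2·(≡8) mod 13; (4|13)=+1, (8|13)=-1; (−1)^{-6·-2·6}·(+1)^-2·(-1)^-6 = +1.
v=3: a=3^10·(≡2), b=3^2·(≡1) mod 3; (2|3)=-1, (1|3)=+1; (−1)^{10·2·1}·(-1)^2·(+1)^10 = +1.
v=∞: 17501 > 0 and -473 < 0  ⇒  (a,b)_∞ = +1.
v=7: a=7^-6·(≡1), b=7^-2·(≡5) mod 7; (1|7)=+1, (5|7)=-1; (−1)^{-6·-2·3}·(+1)^-2·(-1)^-6 = +1.
v=17: a=17^2·(≡8), b=17^2·(≡6) mod 17; (8|17)=+1, (6|17)=-1; (−1)^{2·2·8}·(+1)^2·(-1)^2 = +1.
Ram(17501, -473) = {37, 43}; no ℚ_37-point on the conic.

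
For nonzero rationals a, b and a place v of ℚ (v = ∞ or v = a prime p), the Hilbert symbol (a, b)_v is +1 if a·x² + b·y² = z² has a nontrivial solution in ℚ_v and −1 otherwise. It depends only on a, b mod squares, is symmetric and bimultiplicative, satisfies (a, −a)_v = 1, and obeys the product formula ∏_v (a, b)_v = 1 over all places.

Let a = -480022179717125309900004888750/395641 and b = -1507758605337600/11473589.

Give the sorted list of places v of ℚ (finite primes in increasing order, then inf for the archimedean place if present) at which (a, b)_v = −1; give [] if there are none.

[2, 7, 11, 23, 29, inf]

Mod squares: a ≡ -2622, b ≡ -975821. Check v ∈ {∞, 2, 3, 5, 7, 11, 17, 19, 23, 29, 37}.
v=37: a=37^-2·(≡17), b=37^-2·(≡8) mod 37; (17|37)=-1, (8|37)=-1; (−1)^{-2·-2·18}·(-1)^-2·(-1)^-2 = +1.
v=3: a=3^3·(≡2), b=3^6·(≡1) mod 3; (2|3)=-1, (1|3)=+1; (−1)^{3·6·1}·(-1)^6·(+1)^3 = +1.
v=7: a=7^12·(≡5), b=7^5·(≡2) mod 7; (5|7)=-1, (2|7)=+1; (−1)^{12·5·3}·(-1)^5·(+1)^12 = -1.
v=∞: -2622 < 0 and -975821 < 0  ⇒  (a,b)_∞ = -1.
v=19: a=19^3·(≡2), b=19^1·(≡17) mod 19; (2|19)=-1, (17|19)=+1; (−1)^{3·1·9}·(-1)^1·(+1)^3 = +1.
v=23: a=23^3·(≡2), b=23^1·(≡12) mod 23; (2|23)=+1, (12|23)=+1; (−1)^{3·1·11}·(+1)^1·(+1)^3 = -1.
v=2: v_2(a)=1, v_2(b)=10; units ≡ 1, 3 (mod 8); ε·ε+αω+βω = 0·1+1·1+10·0 ≡ 1  ⇒  (a,b)_2 = -1.
v=29: a=29^2·(≡19), b=29^-1·(≡20) mod 29; (19|29)=-1, (20|29)=+1; (−1)^{2·-1·14}·(-1)^-1·(+1)^2 = -1.
v=5: a=5^4·(≡3), b=5^2·(≡4) mod 5; (3|5)=-1, (4|5)=+1; (−1)^{4·2·2}·(-1)^2·(+1)^4 = +1.
v=11: a=11^4·(≡2), b=11^1·(≡1) mod 11; (2|11)=-1, (1|11)=+1; (−1)^{4·1·5}·(-1)^1·(+1)^4 = -1.
v=17: a=17^-2·(≡4), b=17^-2·(≡1) mod 17; (4|17)=+1, (1|17)=+1; (−1)^{-2·-2·8}·(+1)^-2·(+1)^-2 = +1.
Ram(-2622, -975821) = {2, 7, 11, 23, 29, ∞}; no ℚ_2-point on the conic.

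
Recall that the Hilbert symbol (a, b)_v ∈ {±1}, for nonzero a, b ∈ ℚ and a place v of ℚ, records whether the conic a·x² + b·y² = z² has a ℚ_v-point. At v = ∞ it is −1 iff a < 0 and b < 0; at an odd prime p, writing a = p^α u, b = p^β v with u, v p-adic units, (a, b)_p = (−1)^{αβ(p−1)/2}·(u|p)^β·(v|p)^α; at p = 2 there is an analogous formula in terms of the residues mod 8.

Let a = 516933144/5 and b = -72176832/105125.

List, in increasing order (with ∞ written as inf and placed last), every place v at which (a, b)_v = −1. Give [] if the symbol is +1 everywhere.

Mod squares: a ≡ 30, b ≡ -7735. Check v ∈ {∞, 2, 3, 5, 7, 13, 17, 29}.
v=3: a=3^3·(≡1), b=3^6·(≡2) mod 3; (1|3)=+1, (2|3)=-1; (−1)^{3·6·1}·(+1)^6·(-1)^3 = -1.
v=5: a=5^-1·(≡4), b=5^-3·(≡3) mod 5; (4|5)=+1, (3|5)=-1; (−1)^{-1·-3·2}·(+1)^-3·(-1)^-1 = -1.
v=2: v_2(a)=3, v_2(b)=6; units ≡ 7, 1 (mod 8); ε·ε+αω+βω = 1·0+3·0+6·0 ≡ 0  ⇒  (a,b)_2 = +1.
v=13: a=13^2·(≡9), b=13^1·(≡4) mod 13; (9|13)=+1, (4|13)=+1; (−1)^{2·1·6}·(+1)^1·(+1)^2 = +1.
v=29: a=29^0·(≡28), b=29^-2·(≡12) mod 29; (28|29)=+1, (12|29)=-1; (−1)^{0·-2·14}·(+1)^-2·(-1)^0 = +1.
v=∞: 30 > 0 and -7735 < 0  ⇒  (a,b)_∞ = +1.
v=17: a=17^2·(≡15), b=17^1·(≡16) mod 17; (15|17)=+1, (16|17)=+1; (−1)^{2·1·8}·(+1)^1·(+1)^2 = +1.
v=7: a=7^2·(≡1), b=7^1·(≡4) mod 7; (1|7)=+1, (4|7)=+1; (−1)^{2·1·3}·(+1)^1·(+1)^2 = +1.
|Ram(30, -7735)| = 2, even; anisotropic at {3, 5}.

[3, 5]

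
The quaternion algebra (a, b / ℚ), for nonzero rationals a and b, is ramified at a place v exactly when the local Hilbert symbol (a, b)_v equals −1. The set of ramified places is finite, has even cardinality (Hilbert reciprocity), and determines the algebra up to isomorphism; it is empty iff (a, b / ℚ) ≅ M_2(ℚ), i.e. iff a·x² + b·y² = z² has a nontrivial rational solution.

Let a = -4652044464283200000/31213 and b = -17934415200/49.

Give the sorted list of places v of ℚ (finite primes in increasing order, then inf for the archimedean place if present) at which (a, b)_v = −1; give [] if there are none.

[2, 5, 13, inf]

(a, b) ≡ (-2210, -102) mod (ℚ^×)²; places V = {2, 3, 5, 7, 13, 17, 53, ∞}.
(a,b)_∞: sgn(-2210)=−, sgn(-102)=−, so -1.
(a,b)_53: α=2, u≡37; β=0, v≡6 (mod 53); (37|53)=+1, (6|53)=+1; sign (−1)^0·+1^0·+1^2 = +1.
(a,b)_7: α=-4, u≡2; β=-2, v≡5 (mod 7); (2|7)=+1, (5|7)=-1; sign (−1)^0·+1^-2·-1^-4 = +1.
(a,b)_13: α=-1, u≡4; β=2, v≡2 (mod 13); (4|13)=+1, (2|13)=-1; sign (−1)^0·+1^2·-1^-1 = -1.
(a,b)_3: α=6, u≡1; β=3, v≡2 (mod 3); (1|3)=+1, (2|3)=-1; sign (−1)^0·+1^3·-1^6 = +1.
(a,b)_2: α=9, β=5; u≡7, v≡5 (mod 8); ε(u)ε(v)=1·0, αω(v)=9·1, βω(u)=5·0; sum ≡ 1  ⇒  -1.
(a,b)_5: α=5, u≡2; β=2, v≡3 (mod 5); (2|5)=-1, (3|5)=-1; sign (−1)^0·-1^2·-1^5 = -1.
(a,b)_17: α=5, u≡3; β=3, v≡12 (mod 17); (3|17)=-1, (12|17)=-1; sign (−1)^0·-1^3·-1^5 = +1.
(-2210, -102 / ℚ) ramifies at {2, 5, 13, ∞}: a division algebra.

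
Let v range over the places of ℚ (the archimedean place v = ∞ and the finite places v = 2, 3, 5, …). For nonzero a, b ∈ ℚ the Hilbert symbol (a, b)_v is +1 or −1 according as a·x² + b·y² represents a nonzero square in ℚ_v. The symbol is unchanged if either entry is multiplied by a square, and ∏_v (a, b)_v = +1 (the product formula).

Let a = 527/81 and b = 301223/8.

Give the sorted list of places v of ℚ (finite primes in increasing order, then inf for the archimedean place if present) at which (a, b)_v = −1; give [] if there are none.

[2, 13, 31, 47]

Mod squares: a ≡ 527, b ≡ 602446. Check v ∈ {∞, 2, 3, 13, 17, 29, 31, 47}.
v=17: a=17^1·(≡5), b=17^1·(≡7) mod 17; (5|17)=-1, (7|17)=-1; (−1)^{1·1·8}·(-1)^1·(-1)^1 = +1.
v=2: v_2(a)=0, v_2(b)=-3; units ≡ 7, 7 (mod 8); ε·ε+αω+βω = 1·1+0·0+-3·0 ≡ 1  ⇒  (a,b)_2 = -1.
v=31: a=31^1·(≡27), b=31^0·(≡15) mod 31; (27|31)=-1, (15|31)=-1; (−1)^{1·0·15}·(-1)^0·(-1)^1 = -1.
v=3: a=3^-4·(≡2), b=3^0·(≡1) mod 3; (2|3)=-1, (1|3)=+1; (−1)^{-4·0·1}·(-1)^0·(+1)^-4 = +1.
v=47: a=47^0·(≡39), b=47^1·(≡8) mod 47; (39|47)=-1, (8|47)=+1; (−1)^{0·1·23}·(-1)^1·(+1)^0 = -1.
v=29: a=29^0·(≡4), b=29^1·(≡26) mod 29; (4|29)=+1, (26|29)=-1; (−1)^{0·1·14}·(+1)^1·(-1)^0 = +1.
v=∞: 527 > 0 and 602446 > 0  ⇒  (a,b)_∞ = +1.
v=13: a=13^0·(≡11), b=13^1·(≡12) mod 13; (11|13)=-1, (12|13)=+1; (−1)^{0·1·6}·(-1)^1·(+1)^0 = -1.
Ram(527, 602446) = {2, 13, 31, 47}; no ℚ_2-point on the conic.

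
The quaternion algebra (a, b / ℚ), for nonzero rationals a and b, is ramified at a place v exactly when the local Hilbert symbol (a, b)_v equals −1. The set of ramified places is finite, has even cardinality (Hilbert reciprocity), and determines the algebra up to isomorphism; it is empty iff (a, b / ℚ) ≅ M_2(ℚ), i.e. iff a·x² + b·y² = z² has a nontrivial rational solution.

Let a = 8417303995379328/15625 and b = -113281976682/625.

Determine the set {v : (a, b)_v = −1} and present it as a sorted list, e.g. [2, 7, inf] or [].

Mod squares: a ≡ 1204602, b ≡ -9338. Check v ∈ {∞, 2, 3, 5, 7, 23, 29, 43}.
v=7: a=7^1·(≡6), b=7^1·(≡3) mod 7; (6|7)=-1, (3|7)=-1; (−1)^{1·1·3}·(-1)^1·(-1)^1 = -1.
v=23: a=23^1·(≡3), b=23^1·(≡16) mod 23; (3|23)=+1, (16|23)=+1; (−1)^{1·1·11}·(+1)^1·(+1)^1 = -1.
v=2: v_2(a)=7, v_2(b)=1; units ≡ 5, 3 (mod 8); ε·ε+αω+βω = 0·1+7·1+1·1 ≡ 0  ⇒  (a,b)_2 = +1.
v=43: a=43^3·(≡23), b=43^2·(≡41) mod 43; (23|43)=+1, (41|43)=+1; (−1)^{3·2·21}·(+1)^2·(+1)^3 = +1.
v=3: a=3^11·(≡2), b=3^8·(≡1) mod 3; (2|3)=-1, (1|3)=+1; (−1)^{11·8·1}·(-1)^8·(+1)^11 = +1.
v=5: a=5^-6·(≡3), b=5^-4·(≡3) mod 5; (3|5)=-1, (3|5)=-1; (−1)^{-6·-4·2}·(-1)^-4·(-1)^-6 = +1.
v=29: a=29^1·(≡2), b=29^1·(≡11) mod 29; (2|29)=-1, (11|29)=-1; (−1)^{1·1·14}·(-1)^1·(-1)^1 = +1.
v=∞: 1204602 > 0 and -9338 < 0  ⇒  (a,b)_∞ = +1.
|Ram(1204602, -9338)| = 2, even; anisotropic at {7, 23}.

[7, 23]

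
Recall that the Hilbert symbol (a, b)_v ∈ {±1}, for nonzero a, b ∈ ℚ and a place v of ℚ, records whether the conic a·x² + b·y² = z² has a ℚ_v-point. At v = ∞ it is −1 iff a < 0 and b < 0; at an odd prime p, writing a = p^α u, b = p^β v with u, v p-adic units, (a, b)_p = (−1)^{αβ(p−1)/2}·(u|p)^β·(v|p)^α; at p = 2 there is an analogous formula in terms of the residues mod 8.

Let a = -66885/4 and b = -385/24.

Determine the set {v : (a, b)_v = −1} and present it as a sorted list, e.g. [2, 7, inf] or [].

Mod squares: a ≡ -1365, b ≡ -2310. Check v ∈ {∞, 2, 3, 5, 7, 11, 13}.
v=5: a=5^1·(≡2), b=5^1·(≡2) mod 5; (2|5)=-1, (2|5)=-1; (−1)^{1·1·2}·(-1)^1·(-1)^1 = +1.
v=∞: -1365 < 0 and -2310 < 0  ⇒  (a,b)_∞ = -1.
v=7: a=7^3·(≡2), b=7^1·(≡5) mod 7; (2|7)=+1, (5|7)=-1; (−1)^{3·1·3}·(+1)^1·(-1)^3 = +1.
v=11: a=11^0·(≡7), b=11^1·(≡10) mod 11; (7|11)=-1, (10|11)=-1; (−1)^{0·1·5}·(-1)^1·(-1)^0 = -1.
v=2: v_2(a)=-2, v_2(b)=-3; units ≡ 3, 5 (mod 8); ε·ε+αω+βω = 1·0+-2·1+-3·1 ≡ 1  ⇒  (a,b)_2 = -1.
v=3: a=3^1·(≡1), b=3^-1·(≡1) mod 3; (1|3)=+1, (1|3)=+1; (−1)^{1·-1·1}·(+1)^-1·(+1)^1 = -1.
v=13: a=13^1·(≡4), b=13^0·(≡4) mod 13; (4|13)=+1, (4|13)=+1; (−1)^{1·0·6}·(+1)^0·(+1)^1 = +1.
|Ram(-1365, -2310)| = 4, even; anisotropic at {2, 3, 11, ∞}.

[2, 3, 11, inf]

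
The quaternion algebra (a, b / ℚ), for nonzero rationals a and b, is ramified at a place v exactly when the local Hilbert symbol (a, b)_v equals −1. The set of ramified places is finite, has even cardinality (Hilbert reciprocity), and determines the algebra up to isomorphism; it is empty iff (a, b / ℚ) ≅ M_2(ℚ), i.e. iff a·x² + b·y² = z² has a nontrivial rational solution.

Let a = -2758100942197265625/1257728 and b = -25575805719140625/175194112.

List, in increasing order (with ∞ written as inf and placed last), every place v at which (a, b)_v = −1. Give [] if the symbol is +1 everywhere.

[2, 17, 37, inf]

(a, b) ≡ (-17, -37) mod (ℚ^×)²; places V = {2, 3, 5, 13, 17, 37, ∞}.
(a,b)_3: α=24, u≡1; β=18, v≡2 (mod 3); (1|3)=+1, (2|3)=-1; sign (−1)^0·+1^18·-1^24 = +1.
(a,b)_5: α=10, u≡3; β=8, v≡2 (mod 5); (3|5)=-1, (2|5)=-1; sign (−1)^0·-1^8·-1^10 = +1.
(a,b)_2: α=-8, β=-14; u≡7, v≡3 (mod 8); ε(u)ε(v)=1·1, αω(v)=-8·1, βω(u)=-14·0; sum ≡ 1  ⇒  -1.
(a,b)_37: α=0, u≡23; β=-1, v≡9 (mod 37); (23|37)=-1, (9|37)=+1; sign (−1)^0·-1^-1·+1^0 = -1.
(a,b)_13: α=0, u≡10; β=2, v≡6 (mod 13); (10|13)=+1, (6|13)=-1; sign (−1)^0·+1^2·-1^0 = +1.
(a,b)_∞: sgn(-17)=−, sgn(-37)=−, so -1.
(a,b)_17: α=-3, u≡9; β=-2, v≡5 (mod 17); (9|17)=+1, (5|17)=-1; sign (−1)^0·+1^-2·-1^-3 = -1.
Ram(-17, -37) = {2, 17, 37, ∞}; no ℚ_2-point on the conic.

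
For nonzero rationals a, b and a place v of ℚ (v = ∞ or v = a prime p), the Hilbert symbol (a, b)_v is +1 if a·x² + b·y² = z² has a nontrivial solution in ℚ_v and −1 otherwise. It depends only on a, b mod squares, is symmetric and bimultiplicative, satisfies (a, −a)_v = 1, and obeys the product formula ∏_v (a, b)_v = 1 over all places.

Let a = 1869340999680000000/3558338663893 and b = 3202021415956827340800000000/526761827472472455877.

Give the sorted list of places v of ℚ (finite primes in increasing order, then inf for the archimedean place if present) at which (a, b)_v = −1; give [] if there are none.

(a, b) ≡ (4290, 1001) mod (ℚ^×)²; places V = {2, 3, 5, 7, 11, 13, 17, 23, 43, ∞}.
(a,b)_2: α=25, β=32; u≡1, v≡1 (mod 8); ε(u)ε(v)=0·0, αω(v)=25·0, βω(u)=32·0; sum ≡ 0  ⇒  +1.
(a,b)_7: α=4, u≡5; β=7, v≡5 (mod 7); (5|7)=-1, (5|7)=-1; sign (−1)^0·-1^7·-1^4 = -1.
(a,b)_43: α=-2, u≡12; β=-2, v≡42 (mod 43); (12|43)=-1, (42|43)=-1; sign (−1)^0·-1^-2·-1^-2 = +1.
(a,b)_23: α=-6, u≡18; β=-12, v≡13 (mod 23); (18|23)=+1, (13|23)=+1; sign (−1)^0·+1^-12·+1^-6 = +1.
(a,b)_13: α=-1, u≡8; β=-1, v≡9 (mod 13); (8|13)=-1, (9|13)=+1; sign (−1)^0·-1^-1·+1^-1 = -1.
(a,b)_17: α=0, u≡5; β=2, v≡15 (mod 17); (5|17)=-1, (15|17)=+1; sign (−1)^0·-1^2·+1^0 = +1.
(a,b)_5: α=7, u≡3; β=8, v≡4 (mod 5); (3|5)=-1, (4|5)=+1; sign (−1)^0·-1^8·+1^7 = +1.
(a,b)_∞: sgn(4290)=+, sgn(1001)=+, so +1.
(a,b)_3: α=3, u≡2; β=6, v≡2 (mod 3); (2|3)=-1, (2|3)=-1; sign (−1)^0·-1^6·-1^3 = -1.
(a,b)_11: α=1, u≡5; β=1, v≡3 (mod 11); (5|11)=+1, (3|11)=+1; sign (−1)^1·+1^1·+1^1 = -1.
(4290, 1001 / ℚ) ramifies at {3, 7, 11, 13}: a division algebra.

[3, 7, 11, 13]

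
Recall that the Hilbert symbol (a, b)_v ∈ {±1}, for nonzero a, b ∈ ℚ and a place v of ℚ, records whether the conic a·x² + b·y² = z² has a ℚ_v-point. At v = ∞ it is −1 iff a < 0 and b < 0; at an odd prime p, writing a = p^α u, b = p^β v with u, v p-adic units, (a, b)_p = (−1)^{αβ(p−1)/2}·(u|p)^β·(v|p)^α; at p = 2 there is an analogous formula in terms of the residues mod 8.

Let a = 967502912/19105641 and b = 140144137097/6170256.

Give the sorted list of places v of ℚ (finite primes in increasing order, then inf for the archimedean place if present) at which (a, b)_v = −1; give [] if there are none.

(a, b) ≡ (17, 74777) mod (ℚ^×)²; places V = {2, 3, 17, 23, 31, 37, 41, 43, 47, ∞}.
(a,b)_∞: sgn(17)=+, sgn(74777)=+, so +1.
(a,b)_43: α=0, u≡16; β=1, v≡2 (mod 43); (16|43)=+1, (2|43)=-1; sign (−1)^0·+1^1·-1^0 = +1.
(a,b)_23: α=2, u≡14; β=-2, v≡8 (mod 23); (14|23)=-1, (8|23)=+1; sign (−1)^0·-1^-2·+1^2 = +1.
(a,b)_17: α=1, u≡4; β=0, v≡6 (mod 17); (4|17)=+1, (6|17)=-1; sign (−1)^0·+1^0·-1^1 = -1.
(a,b)_37: α=0, u≡2; β=5, v≡32 (mod 37); (2|37)=-1, (32|37)=-1; sign (−1)^0·-1^5·-1^0 = -1.
(a,b)_47: α=-2, u≡16; β=1, v≡15 (mod 47); (16|47)=+1, (15|47)=-1; sign (−1)^0·+1^1·-1^-2 = +1.
(a,b)_41: α=2, u≡24; β=0, v≡6 (mod 41); (24|41)=-1, (6|41)=-1; sign (−1)^0·-1^0·-1^2 = +1.
(a,b)_2: α=6, β=-4; u≡1, v≡1 (mod 8); ε(u)ε(v)=0·0, αω(v)=6·0, βω(u)=-4·0; sum ≡ 0  ⇒  +1.
(a,b)_31: α=-2, u≡29; β=0, v≡2 (mod 31); (29|31)=-1, (2|31)=+1; sign (−1)^0·-1^0·+1^-2 = +1.
(a,b)_3: α=-2, u≡2; β=-6, v≡2 (mod 3); (2|3)=-1, (2|3)=-1; sign (−1)^0·-1^-6·-1^-2 = +1.
Ram(17, 74777) = {17, 37}; no ℚ_17-point on the conic.

[17, 37]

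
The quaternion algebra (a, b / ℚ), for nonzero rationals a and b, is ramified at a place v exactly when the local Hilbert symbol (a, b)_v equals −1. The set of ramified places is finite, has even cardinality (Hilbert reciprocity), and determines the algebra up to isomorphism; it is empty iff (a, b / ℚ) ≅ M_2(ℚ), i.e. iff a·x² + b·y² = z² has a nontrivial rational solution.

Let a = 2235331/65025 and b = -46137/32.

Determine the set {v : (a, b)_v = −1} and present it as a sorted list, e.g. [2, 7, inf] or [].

(a, b) ≡ (19, -546) mod (ℚ^×)²; places V = {2, 3, 5, 7, 13, 17, 19, ∞}.
(a,b)_17: α=-2, u≡13; β=0, v≡8 (mod 17); (13|17)=+1, (8|17)=+1; sign (−1)^0·+1^0·+1^-2 = +1.
(a,b)_13: α=0, u≡6; β=3, v≡3 (mod 13); (6|13)=-1, (3|13)=+1; sign (−1)^0·-1^3·+1^0 = -1.
(a,b)_5: α=-2, u≡1; β=0, v≡4 (mod 5); (1|5)=+1, (4|5)=+1; sign (−1)^0·+1^0·+1^-2 = +1.
(a,b)_2: α=0, β=-5; u≡3, v≡7 (mod 8); ε(u)ε(v)=1·1, αω(v)=0·0, βω(u)=-5·1; sum ≡ 0  ⇒  +1.
(a,b)_∞: sgn(19)=+, sgn(-546)=−, so +1.
(a,b)_3: α=-2, u≡1; β=1, v≡1 (mod 3); (1|3)=+1, (1|3)=+1; sign (−1)^0·+1^1·+1^-2 = +1.
(a,b)_7: α=6, u≡6; β=1, v≡6 (mod 7); (6|7)=-1, (6|7)=-1; sign (−1)^0·-1^1·-1^6 = -1.
(a,b)_19: α=1, u≡11; β=0, v≡4 (mod 19); (11|19)=+1, (4|19)=+1; sign (−1)^0·+1^0·+1^1 = +1.
|Ram(19, -546)| = 2, even; anisotropic at {7, 13}.

[7, 13]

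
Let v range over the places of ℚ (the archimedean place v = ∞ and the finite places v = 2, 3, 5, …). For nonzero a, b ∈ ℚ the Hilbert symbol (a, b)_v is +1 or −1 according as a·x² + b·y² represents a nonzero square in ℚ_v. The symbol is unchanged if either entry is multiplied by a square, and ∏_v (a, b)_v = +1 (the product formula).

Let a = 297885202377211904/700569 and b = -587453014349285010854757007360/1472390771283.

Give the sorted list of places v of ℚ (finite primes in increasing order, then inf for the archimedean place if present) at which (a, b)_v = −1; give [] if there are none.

[2, 3, 7, 13]

Mod squares: a ≡ 26, b ≡ -23205. Check v ∈ {∞, 2, 3, 5, 7, 13, 17, 23, 31, 43, 53}.
v=5: a=5^0·(≡1), b=5^1·(≡1) mod 5; (1|5)=+1, (1|5)=+1; (−1)^{0·1·2}·(+1)^1·(+1)^0 = +1.
v=3: a=3^-6·(≡2), b=3^-13·(≡2) mod 3; (2|3)=-1, (2|3)=-1; (−1)^{-6·-13·1}·(-1)^-13·(-1)^-6 = -1.
v=7: a=7^6·(≡5), b=7^11·(≡6) mod 7; (5|7)=-1, (6|7)=-1; (−1)^{6·11·3}·(-1)^11·(-1)^6 = -1.
v=13: a=13^1·(≡2), b=13^1·(≡3) mod 13; (2|13)=-1, (3|13)=+1; (−1)^{1·1·6}·(-1)^1·(+1)^1 = -1.
v=2: v_2(a)=17, v_2(b)=38; units ≡ 5, 3 (mod 8); ε·ε+αω+βω = 0·1+17·1+38·1 ≡ 1  ⇒  (a,b)_2 = -1.
v=17: a=17^0·(≡15), b=17^1·(≡6) mod 17; (15|17)=+1, (6|17)=-1; (−1)^{0·1·8}·(+1)^1·(-1)^0 = +1.
v=43: a=43^0·(≡37), b=43^2·(≡16) mod 43; (37|43)=-1, (16|43)=+1; (−1)^{0·2·21}·(-1)^2·(+1)^0 = +1.
v=23: a=23^2·(≡4), b=23^2·(≡16) mod 23; (4|23)=+1, (16|23)=+1; (−1)^{2·2·11}·(+1)^2·(+1)^2 = +1.
v=∞: 26 > 0 and -23205 < 0  ⇒  (a,b)_∞ = +1.
v=53: a=53^2·(≡18), b=53^0·(≡28) mod 53; (18|53)=-1, (28|53)=+1; (−1)^{2·0·26}·(-1)^0·(+1)^2 = +1.
v=31: a=31^-2·(≡29), b=31^-4·(≡9) mod 31; (29|31)=-1, (9|31)=+1; (−1)^{-2·-4·15}·(-1)^-4·(+1)^-2 = +1.
Ram(26, -23205) = {2, 3, 7, 13}; no ℚ_2-point on the conic.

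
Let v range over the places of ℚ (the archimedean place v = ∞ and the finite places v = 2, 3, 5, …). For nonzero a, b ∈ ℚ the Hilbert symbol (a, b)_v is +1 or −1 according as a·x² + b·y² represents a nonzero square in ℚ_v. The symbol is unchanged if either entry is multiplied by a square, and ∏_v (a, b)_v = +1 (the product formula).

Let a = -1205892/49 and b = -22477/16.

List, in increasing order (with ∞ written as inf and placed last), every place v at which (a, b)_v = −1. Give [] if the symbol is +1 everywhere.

Mod squares: a ≡ -33497, b ≡ -133. Check v ∈ {∞, 2, 3, 7, 13, 19, 41, 43}.
v=19: a=19^1·(≡1), b=19^1·(≡8) mod 19; (1|19)=+1, (8|19)=-1; (−1)^{1·1·9}·(+1)^1·(-1)^1 = +1.
v=41: a=41^1·(≡34), b=41^0·(≡2) mod 41; (34|41)=-1, (2|41)=+1; (−1)^{1·0·20}·(-1)^0·(+1)^1 = +1.
v=∞: -33497 < 0 and -133 < 0  ⇒  (a,b)_∞ = -1.
v=2: v_2(a)=2, v_2(b)=-4; units ≡ 7, 3 (mod 8); ε·ε+αω+βω = 1·1+2·1+-4·0 ≡ 1  ⇒  (a,b)_2 = -1.
v=7: a=7^-2·(≡5), b=7^1·(≡1) mod 7; (5|7)=-1, (1|7)=+1; (−1)^{-2·1·3}·(-1)^1·(+1)^-2 = -1.
v=43: a=43^1·(≡13), b=43^0·(≡33) mod 43; (13|43)=+1, (33|43)=-1; (−1)^{1·0·21}·(+1)^0·(-1)^1 = -1.
v=3: a=3^2·(≡1), b=3^0·(≡2) mod 3; (1|3)=+1, (2|3)=-1; (−1)^{2·0·1}·(+1)^0·(-1)^2 = +1.
v=13: a=13^0·(≡4), b=13^2·(≡12) mod 13; (4|13)=+1, (12|13)=+1; (−1)^{0·2·6}·(+1)^2·(+1)^0 = +1.
(-33497, -133 / ℚ) ramifies at {2, 7, 43, ∞}: a division algebra.

[2, 7, 43, inf]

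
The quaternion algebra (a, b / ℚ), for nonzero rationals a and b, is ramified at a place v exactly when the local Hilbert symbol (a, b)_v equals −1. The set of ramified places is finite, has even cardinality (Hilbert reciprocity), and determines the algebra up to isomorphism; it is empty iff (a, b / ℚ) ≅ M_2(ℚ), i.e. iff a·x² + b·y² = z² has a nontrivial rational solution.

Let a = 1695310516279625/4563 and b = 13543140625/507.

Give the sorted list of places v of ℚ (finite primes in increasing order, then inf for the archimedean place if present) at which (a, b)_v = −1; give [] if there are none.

(a, b) ≡ (1995, 3) mod (ℚ^×)²; places V = {2, 3, 5, 7, 13, 19, ∞}.
(a,b)_7: α=11, u≡6; β=4, v≡6 (mod 7); (6|7)=-1, (6|7)=-1; sign (−1)^0·-1^4·-1^11 = -1.
(a,b)_5: α=3, u≡4; β=6, v≡3 (mod 5); (4|5)=+1, (3|5)=-1; sign (−1)^0·+1^6·-1^3 = -1.
(a,b)_3: α=-3, u≡2; β=-1, v≡1 (mod 3); (2|3)=-1, (1|3)=+1; sign (−1)^1·-1^-1·+1^-3 = +1.
(a,b)_2: α=0, β=0; u≡3, v≡3 (mod 8); ε(u)ε(v)=1·1, αω(v)=0·1, βω(u)=0·1; sum ≡ 1  ⇒  -1.
(a,b)_∞: sgn(1995)=+, sgn(3)=+, so +1.
(a,b)_19: α=3, u≡15; β=2, v≡14 (mod 19); (15|19)=-1, (14|19)=-1; sign (−1)^0·-1^2·-1^3 = -1.
(a,b)_13: α=-2, u≡11; β=-2, v≡9 (mod 13); (11|13)=-1, (9|13)=+1; sign (−1)^0·-1^-2·+1^-2 = +1.
Ram(1995, 3) = {2, 5, 7, 19}; no ℚ_2-point on the conic.

[2, 5, 7, 19]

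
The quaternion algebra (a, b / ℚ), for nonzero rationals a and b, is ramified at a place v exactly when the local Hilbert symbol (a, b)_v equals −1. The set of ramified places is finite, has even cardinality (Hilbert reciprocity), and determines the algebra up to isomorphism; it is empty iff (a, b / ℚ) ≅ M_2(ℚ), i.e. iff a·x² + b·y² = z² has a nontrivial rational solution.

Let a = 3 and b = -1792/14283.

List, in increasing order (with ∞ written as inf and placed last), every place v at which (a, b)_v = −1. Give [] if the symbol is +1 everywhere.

[2, 7]

(a, b) ≡ (3, -21) mod (ℚ^×)²; places V = {2, 3, 7, 23, ∞}.
(a,b)_23: α=0, u≡3; β=-2, v≡12 (mod 23); (3|23)=+1, (12|23)=+1; sign (−1)^0·+1^-2·+1^0 = +1.
(a,b)_2: α=0, β=8; u≡3, v≡3 (mod 8); ε(u)ε(v)=1·1, αω(v)=0·1, βω(u)=8·1; sum ≡ 1  ⇒  -1.
(a,b)_3: α=1, u≡1; β=-3, v≡2 (mod 3); (1|3)=+1, (2|3)=-1; sign (−1)^1·+1^-3·-1^1 = +1.
(a,b)_7: α=0, u≡3; β=1, v≡1 (mod 7); (3|7)=-1, (1|7)=+1; sign (−1)^0·-1^1·+1^0 = -1.
(a,b)_∞: sgn(3)=+, sgn(-21)=−, so +1.
|Ram(3, -21)| = 2, even; anisotropic at {2, 7}.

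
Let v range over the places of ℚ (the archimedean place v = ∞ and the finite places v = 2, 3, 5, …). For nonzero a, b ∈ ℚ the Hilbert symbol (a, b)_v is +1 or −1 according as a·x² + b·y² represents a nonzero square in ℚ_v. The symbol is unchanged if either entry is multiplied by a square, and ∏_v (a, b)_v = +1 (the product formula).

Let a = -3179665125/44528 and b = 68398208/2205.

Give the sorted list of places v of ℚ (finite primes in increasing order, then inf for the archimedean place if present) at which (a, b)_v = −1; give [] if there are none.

Mod squares: a ≡ -737035, b ≡ 10. Check v ∈ {∞, 2, 3, 5, 7, 11, 13, 17, 23, 29, 43}.
v=13: a=13^1·(≡2), b=13^0·(≡1) mod 13; (2|13)=-1, (1|13)=+1; (−1)^{1·0·6}·(-1)^0·(+1)^1 = +1.
v=29: a=29^1·(≡3), b=29^0·(≡26) mod 29; (3|29)=-1, (26|29)=-1; (−1)^{1·0·14}·(-1)^0·(-1)^1 = -1.
v=∞: -737035 < 0 and 10 > 0  ⇒  (a,b)_∞ = +1.
v=3: a=3^4·(≡2), b=3^-2·(≡1) mod 3; (2|3)=-1, (1|3)=+1; (−1)^{4·-2·1}·(-1)^-2·(+1)^4 = +1.
v=7: a=7^2·(≡2), b=7^-2·(≡6) mod 7; (2|7)=+1, (6|7)=-1; (−1)^{2·-2·3}·(+1)^-2·(-1)^2 = +1.
v=11: a=11^-2·(≡9), b=11^0·(≡2) mod 11; (9|11)=+1, (2|11)=-1; (−1)^{-2·0·5}·(+1)^0·(-1)^-2 = +1.
v=17: a=17^1·(≡12), b=17^2·(≡14) mod 17; (12|17)=-1, (14|17)=-1; (−1)^{1·2·8}·(-1)^2·(-1)^1 = -1.
v=5: a=5^3·(≡3), b=5^-1·(≡3) mod 5; (3|5)=-1, (3|5)=-1; (−1)^{3·-1·2}·(-1)^-1·(-1)^3 = +1.
v=43: a=43^0·(≡12), b=43^2·(≡1) mod 43; (12|43)=-1, (1|43)=+1; (−1)^{0·2·21}·(-1)^2·(+1)^0 = +1.
v=2: v_2(a)=-4, v_2(b)=7; units ≡ 5, 5 (mod 8); ε·ε+αω+βω = 0·0+-4·1+7·1 ≡ 1  ⇒  (a,b)_2 = -1.
v=23: a=23^-1·(≡7), b=23^0·(≡22) mod 23; (7|23)=-1, (22|23)=-1; (−1)^{-1·0·11}·(-1)^0·(-1)^-1 = -1.
|Ram(-737035, 10)| = 4, even; anisotropic at {2, 17, 23, 29}.

[2, 17, 23, 29]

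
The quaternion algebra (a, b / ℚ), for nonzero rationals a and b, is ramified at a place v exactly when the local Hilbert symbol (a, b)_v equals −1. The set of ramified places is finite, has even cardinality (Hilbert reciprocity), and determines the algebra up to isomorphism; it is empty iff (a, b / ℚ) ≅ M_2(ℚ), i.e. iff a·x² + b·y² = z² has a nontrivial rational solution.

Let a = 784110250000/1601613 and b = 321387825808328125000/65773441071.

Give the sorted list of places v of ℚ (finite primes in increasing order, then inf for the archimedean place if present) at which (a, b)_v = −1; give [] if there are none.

[2, 5, 11, 13]

Mod squares: a ≡ 13, b ≡ 98670. Check v ∈ {∞, 2, 3, 5, 7, 11, 13, 23}.
v=7: a=7^2·(≡5), b=7^4·(≡5) mod 7; (5|7)=-1, (5|7)=-1; (−1)^{2·4·3}·(-1)^4·(-1)^2 = +1.
v=2: v_2(a)=4, v_2(b)=3; units ≡ 5, 7 (mod 8); ε·ε+αω+βω = 0·1+4·0+3·1 ≡ 1  ⇒  (a,b)_2 = -1.
v=5: a=5^6·(≡2), b=5^9·(≡4) mod 5; (2|5)=-1, (4|5)=+1; (−1)^{6·9·2}·(-1)^9·(+1)^6 = -1.
v=∞: 13 > 0 and 98670 > 0  ⇒  (a,b)_∞ = +1.
v=13: a=13^-3·(≡12), b=13^-5·(≡7) mod 13; (12|13)=+1, (7|13)=-1; (−1)^{-3·-5·6}·(+1)^-5·(-1)^-3 = -1.
v=11: a=11^2·(≡2), b=11^3·(≡5) mod 11; (2|11)=-1, (5|11)=+1; (−1)^{2·3·5}·(-1)^3·(+1)^2 = -1.
v=3: a=3^-6·(≡1), b=3^-11·(≡1) mod 3; (1|3)=+1, (1|3)=+1; (−1)^{-6·-11·1}·(+1)^-11·(+1)^-6 = +1.
v=23: a=23^2·(≡12), b=23^5·(≡4) mod 23; (12|23)=+1, (4|23)=+1; (−1)^{2·5·11}·(+1)^5·(+1)^2 = +1.
|Ram(13, 98670)| = 4, even; anisotropic at {2, 5, 11, 13}.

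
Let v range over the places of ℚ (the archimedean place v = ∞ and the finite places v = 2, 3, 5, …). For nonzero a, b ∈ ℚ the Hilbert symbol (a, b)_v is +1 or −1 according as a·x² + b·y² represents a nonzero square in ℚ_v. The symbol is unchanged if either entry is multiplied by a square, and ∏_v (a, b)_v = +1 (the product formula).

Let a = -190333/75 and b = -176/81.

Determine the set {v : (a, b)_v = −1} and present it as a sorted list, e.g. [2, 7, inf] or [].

Mod squares: a ≡ -39, b ≡ -11. Check v ∈ {∞, 2, 3, 5, 11, 13}.
v=5: a=5^-2·(≡4), b=5^0·(≡4) mod 5; (4|5)=+1, (4|5)=+1; (−1)^{-2·0·2}·(+1)^0·(+1)^-2 = +1.
v=13: a=13^1·(≡1), b=13^0·(≡2) mod 13; (1|13)=+1, (2|13)=-1; (−1)^{1·0·6}·(+1)^0·(-1)^1 = -1.
v=2: v_2(a)=0, v_2(b)=4; units ≡ 1, 5 (mod 8); ε·ε+αω+βω = 0·0+0·1+4·0 ≡ 0  ⇒  (a,b)_2 = +1.
v=11: a=11^4·(≡1), b=11^1·(≡7) mod 11; (1|11)=+1, (7|11)=-1; (−1)^{4·1·5}·(+1)^1·(-1)^4 = +1.
v=3: a=3^-1·(≡2), b=3^-4·(≡1) mod 3; (2|3)=-1, (1|3)=+1; (−1)^{-1·-4·1}·(-1)^-4·(+1)^-1 = +1.
v=∞: -39 < 0 and -11 < 0  ⇒  (a,b)_∞ = -1.
Ram(-39, -11) = {13, ∞}; no ℚ_13-point on the conic.

[13, inf]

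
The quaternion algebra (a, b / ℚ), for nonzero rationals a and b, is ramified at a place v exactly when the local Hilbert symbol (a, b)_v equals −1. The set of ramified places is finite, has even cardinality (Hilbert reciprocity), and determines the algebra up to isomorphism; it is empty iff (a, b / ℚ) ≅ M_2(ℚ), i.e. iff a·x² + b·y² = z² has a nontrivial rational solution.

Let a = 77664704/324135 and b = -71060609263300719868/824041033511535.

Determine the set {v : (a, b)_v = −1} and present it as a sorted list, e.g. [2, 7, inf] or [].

[3, 5]

(a, b) ≡ (62985, -3705) mod (ℚ^×)²; places V = {2, 3, 5, 7, 13, 17, 19, ∞}.
(a,b)_∞: sgn(62985)=+, sgn(-3705)=−, so +1.
(a,b)_3: α=-3, u≡1; β=-5, v≡1 (mod 3); (1|3)=+1, (1|3)=+1; sign (−1)^1·+1^-5·+1^-3 = -1.
(a,b)_19: α=1, u≡5; β=3, v≡13 (mod 19); (5|19)=+1, (13|19)=-1; sign (−1)^1·+1^3·-1^1 = +1.
(a,b)_2: α=6, β=2; u≡1, v≡7 (mod 8); ε(u)ε(v)=0·1, αω(v)=6·0, βω(u)=2·0; sum ≡ 0  ⇒  +1.
(a,b)_7: α=-4, u≡6; β=-14, v≡5 (mod 7); (6|7)=-1, (5|7)=-1; sign (−1)^0·-1^-14·-1^-4 = +1.
(a,b)_13: α=1, u≡1; β=5, v≡1 (mod 13); (1|13)=+1, (1|13)=+1; sign (−1)^0·+1^5·+1^1 = +1.
(a,b)_17: α=3, u≡9; β=8, v≡2 (mod 17); (9|17)=+1, (2|17)=+1; sign (−1)^0·+1^8·+1^3 = +1.
(a,b)_5: α=-1, u≡2; β=-1, v≡1 (mod 5); (2|5)=-1, (1|5)=+1; sign (−1)^0·-1^-1·+1^-1 = -1.
(62985, -3705 / ℚ) ramifies at {3, 5}: a division algebra.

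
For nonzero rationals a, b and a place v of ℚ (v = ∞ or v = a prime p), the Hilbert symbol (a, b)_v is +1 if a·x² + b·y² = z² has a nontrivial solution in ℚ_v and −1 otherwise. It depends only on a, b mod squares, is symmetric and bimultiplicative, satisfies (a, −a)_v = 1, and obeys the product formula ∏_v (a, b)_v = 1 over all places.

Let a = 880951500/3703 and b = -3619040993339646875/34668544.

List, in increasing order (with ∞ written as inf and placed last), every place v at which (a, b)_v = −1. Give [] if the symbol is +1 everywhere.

[5, 7]

(a, b) ≡ (5005, -35) mod (ℚ^×)²; places V = {2, 3, 5, 7, 11, 13, 17, 23, 37, ∞}.
(a,b)_7: α=-1, u≡4; β=1, v≡2 (mod 7); (4|7)=+1, (2|7)=+1; sign (−1)^1·+1^1·+1^-1 = -1.
(a,b)_5: α=3, u≡4; β=5, v≡2 (mod 5); (4|5)=+1, (2|5)=-1; sign (−1)^0·+1^5·-1^3 = -1.
(a,b)_∞: sgn(5005)=+, sgn(-35)=−, so +1.
(a,b)_11: α=1, u≡3; β=4, v≡4 (mod 11); (3|11)=+1, (4|11)=+1; sign (−1)^0·+1^4·+1^1 = +1.
(a,b)_23: α=-2, u≡7; β=-2, v≡7 (mod 23); (7|23)=-1, (7|23)=-1; sign (−1)^0·-1^-2·-1^-2 = +1.
(a,b)_2: α=2, β=-16; u≡5, v≡5 (mod 8); ε(u)ε(v)=0·0, αω(v)=2·1, βω(u)=-16·1; sum ≡ 0  ⇒  +1.
(a,b)_3: α=2, u≡1; β=0, v≡1 (mod 3); (1|3)=+1, (1|3)=+1; sign (−1)^0·+1^0·+1^2 = +1.
(a,b)_17: α=0, u≡3; β=2, v≡4 (mod 17); (3|17)=-1, (4|17)=+1; sign (−1)^0·-1^2·+1^0 = +1.
(a,b)_13: α=1, u≡8; β=4, v≡1 (mod 13); (8|13)=-1, (1|13)=+1; sign (−1)^0·-1^4·+1^1 = +1.
(a,b)_37: α=2, u≡11; β=2, v≡31 (mod 37); (11|37)=+1, (31|37)=-1; sign (−1)^0·+1^2·-1^2 = +1.
|Ram(5005, -35)| = 2, even; anisotropic at {5, 7}.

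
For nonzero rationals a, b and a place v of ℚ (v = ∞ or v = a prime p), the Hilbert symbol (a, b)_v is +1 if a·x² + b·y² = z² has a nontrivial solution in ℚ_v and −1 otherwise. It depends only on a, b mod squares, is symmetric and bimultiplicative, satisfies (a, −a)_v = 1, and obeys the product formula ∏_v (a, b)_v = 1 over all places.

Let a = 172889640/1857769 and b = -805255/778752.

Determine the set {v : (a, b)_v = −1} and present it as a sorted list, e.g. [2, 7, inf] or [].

(a, b) ≡ (10, -110) mod (ℚ^×)²; places V = {2, 3, 5, 7, 11, 13, 29, 47, ∞}.
(a,b)_5: α=1, u≡2; β=1, v≡2 (mod 5); (2|5)=-1, (2|5)=-1; sign (−1)^0·-1^1·-1^1 = +1.
(a,b)_2: α=3, β=-9; u≡5, v≡1 (mod 8); ε(u)ε(v)=0·0, αω(v)=3·0, βω(u)=-9·1; sum ≡ 1  ⇒  -1.
(a,b)_29: α=-2, u≡10; β=0, v≡5 (mod 29); (10|29)=-1, (5|29)=+1; sign (−1)^0·-1^0·+1^-2 = +1.
(a,b)_7: α=2, u≡6; β=0, v≡2 (mod 7); (6|7)=-1, (2|7)=+1; sign (−1)^0·-1^0·+1^2 = +1.
(a,b)_3: α=6, u≡1; β=-2, v≡1 (mod 3); (1|3)=+1, (1|3)=+1; sign (−1)^0·+1^-2·+1^6 = +1.
(a,b)_∞: sgn(10)=+, sgn(-110)=−, so +1.
(a,b)_11: α=2, u≡6; β=5, v≡4 (mod 11); (6|11)=-1, (4|11)=+1; sign (−1)^0·-1^5·+1^2 = -1.
(a,b)_13: α=0, u≡10; β=-2, v≡5 (mod 13); (10|13)=+1, (5|13)=-1; sign (−1)^0·+1^-2·-1^0 = +1.
(a,b)_47: α=-2, u≡19; β=0, v≡10 (mod 47); (19|47)=-1, (10|47)=-1; sign (−1)^0·-1^0·-1^-2 = +1.
|Ram(10, -110)| = 2, even; anisotropic at {2, 11}.

[2, 11]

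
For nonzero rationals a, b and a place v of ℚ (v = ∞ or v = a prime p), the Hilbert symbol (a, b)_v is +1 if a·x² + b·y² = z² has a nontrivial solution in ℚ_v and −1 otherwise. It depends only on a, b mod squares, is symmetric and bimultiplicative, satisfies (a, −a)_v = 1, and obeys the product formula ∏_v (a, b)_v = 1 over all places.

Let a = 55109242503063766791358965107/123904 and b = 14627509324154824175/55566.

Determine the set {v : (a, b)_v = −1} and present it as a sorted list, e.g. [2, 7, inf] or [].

[2, 7, 13, 17, 37, 41]

Mod squares: a ≡ 155363, b ≡ 403522. Check v ∈ {∞, 2, 3, 5, 7, 11, 13, 17, 19, 29, 37, 41}.
v=7: a=7^2·(≡5), b=7^-3·(≡1) mod 7; (5|7)=-1, (1|7)=+1; (−1)^{2·-3·3}·(-1)^-3·(+1)^2 = -1.
v=17: a=17^3·(≡5), b=17^2·(≡3) mod 17; (5|17)=-1, (3|17)=-1; (−1)^{3·2·8}·(-1)^2·(-1)^3 = -1.
v=37: a=37^5·(≡31), b=37^3·(≡11) mod 37; (31|37)=-1, (11|37)=+1; (−1)^{5·3·18}·(-1)^3·(+1)^5 = -1.
v=19: a=19^7·(≡16), b=19^3·(≡15) mod 19; (16|19)=+1, (15|19)=-1; (−1)^{7·3·9}·(+1)^3·(-1)^7 = +1.
v=41: a=41^2·(≡12), b=41^1·(≡2) mod 41; (12|41)=-1, (2|41)=+1; (−1)^{2·1·20}·(-1)^1·(+1)^2 = -1.
v=11: a=11^-2·(≡2), b=11^0·(≡9) mod 11; (2|11)=-1, (9|11)=+1; (−1)^{-2·0·5}·(-1)^0·(+1)^-2 = +1.
v=13: a=13^3·(≡3), b=13^2·(≡6) mod 13; (3|13)=+1, (6|13)=-1; (−1)^{3·2·6}·(+1)^2·(-1)^3 = -1.
v=3: a=3^0·(≡2), b=3^-4·(≡1) mod 3; (2|3)=-1, (1|3)=+1; (−1)^{0·-4·1}·(-1)^-4·(+1)^0 = +1.
v=2: v_2(a)=-10, v_2(b)=-1; units ≡ 3, 1 (mod 8); ε·ε+αω+βω = 1·0+-10·0+-1·1 ≡ 1  ⇒  (a,b)_2 = -1.
v=29: a=29^0·(≡3), b=29^2·(≡20) mod 29; (3|29)=-1, (20|29)=+1; (−1)^{0·2·14}·(-1)^2·(+1)^0 = +1.
v=∞: 155363 > 0 and 403522 > 0  ⇒  (a,b)_∞ = +1.
v=5: a=5^0·(≡3), b=5^2·(≡2) mod 5; (3|5)=-1, (2|5)=-1; (−1)^{0·2·2}·(-1)^2·(-1)^0 = +1.
|Ram(155363, 403522)| = 6, even; anisotropic at {2, 7, 13, 17, 37, 41}.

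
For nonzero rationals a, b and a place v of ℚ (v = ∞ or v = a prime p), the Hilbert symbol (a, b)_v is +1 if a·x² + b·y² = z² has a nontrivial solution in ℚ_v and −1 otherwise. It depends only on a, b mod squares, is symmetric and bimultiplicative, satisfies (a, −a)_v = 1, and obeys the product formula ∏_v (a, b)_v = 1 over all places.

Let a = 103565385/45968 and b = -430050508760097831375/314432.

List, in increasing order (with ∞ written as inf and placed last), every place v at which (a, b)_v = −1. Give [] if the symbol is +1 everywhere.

Mod squares: a ≡ 268345, b ≡ -935. Check v ∈ {∞, 2, 3, 5, 7, 11, 13, 17, 41}.
v=17: a=17^-1·(≡8), b=17^-3·(≡8) mod 17; (8|17)=+1, (8|17)=+1; (−1)^{-1·-3·8}·(+1)^-3·(+1)^-1 = +1.
v=7: a=7^1·(≡5), b=7^2·(≡3) mod 7; (5|7)=-1, (3|7)=-1; (−1)^{1·2·3}·(-1)^2·(-1)^1 = -1.
v=2: v_2(a)=-4, v_2(b)=-6; units ≡ 1, 1 (mod 8); ε·ε+αω+βω = 0·0+-4·0+-6·0 ≡ 0  ⇒  (a,b)_2 = +1.
v=∞: 268345 > 0 and -935 < 0  ⇒  (a,b)_∞ = +1.
v=13: a=13^-2·(≡12), b=13^0·(≡10) mod 13; (12|13)=+1, (10|13)=+1; (−1)^{-2·0·6}·(+1)^0·(+1)^-2 = +1.
v=5: a=5^1·(≡4), b=5^3·(≡2) mod 5; (4|5)=+1, (2|5)=-1; (−1)^{1·3·2}·(+1)^3·(-1)^1 = -1.
v=3: a=3^8·(≡1), b=3^22·(≡1) mod 3; (1|3)=+1, (1|3)=+1; (−1)^{8·22·1}·(+1)^22·(+1)^8 = +1.
v=41: a=41^1·(≡14), b=41^2·(≡10) mod 41; (14|41)=-1, (10|41)=+1; (−1)^{1·2·20}·(-1)^2·(+1)^1 = +1.
v=11: a=11^1·(≡8), b=11^3·(≡1) mod 11; (8|11)=-1, (1|11)=+1; (−1)^{1·3·5}·(-1)^3·(+1)^1 = +1.
(268345, -935 / ℚ) ramifies at {5, 7}: a division algebra.

[5, 7]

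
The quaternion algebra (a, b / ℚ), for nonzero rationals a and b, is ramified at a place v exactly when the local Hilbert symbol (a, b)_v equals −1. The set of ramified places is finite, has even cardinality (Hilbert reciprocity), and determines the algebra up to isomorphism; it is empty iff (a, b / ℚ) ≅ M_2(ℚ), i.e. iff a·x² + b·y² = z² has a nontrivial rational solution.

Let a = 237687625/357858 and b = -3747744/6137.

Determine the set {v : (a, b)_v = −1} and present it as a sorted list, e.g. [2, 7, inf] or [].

Mod squares: a ≡ 22610, b ≡ -2618. Check v ∈ {∞, 2, 3, 5, 7, 11, 13, 17, 19, 29, 47}.
v=29: a=29^2·(≡19), b=29^0·(≡12) mod 29; (19|29)=-1, (12|29)=-1; (−1)^{2·0·14}·(-1)^0·(-1)^2 = +1.
v=13: a=13^0·(≡12), b=13^2·(≡2) mod 13; (12|13)=+1, (2|13)=-1; (−1)^{0·2·6}·(+1)^2·(-1)^0 = +1.
v=47: a=47^-2·(≡28), b=47^0·(≡17) mod 47; (28|47)=+1, (17|47)=+1; (−1)^{-2·0·23}·(+1)^0·(+1)^-2 = +1.
v=∞: 22610 > 0 and -2618 < 0  ⇒  (a,b)_∞ = +1.
v=3: a=3^-4·(≡2), b=3^2·(≡1) mod 3; (2|3)=-1, (1|3)=+1; (−1)^{-4·2·1}·(-1)^2·(+1)^-4 = +1.
v=7: a=7^1·(≡5), b=7^1·(≡2) mod 7; (5|7)=-1, (2|7)=+1; (−1)^{1·1·3}·(-1)^1·(+1)^1 = +1.
v=2: v_2(a)=-1, v_2(b)=5; units ≡ 1, 3 (mod 8); ε·ε+αω+βω = 0·1+-1·1+5·0 ≡ 1  ⇒  (a,b)_2 = -1.
v=19: a=19^1·(≡15), b=19^-2·(≡16) mod 19; (15|19)=-1, (16|19)=+1; (−1)^{1·-2·9}·(-1)^-2·(+1)^1 = +1.
v=5: a=5^3·(≡2), b=5^0·(≡3) mod 5; (2|5)=-1, (3|5)=-1; (−1)^{3·0·2}·(-1)^0·(-1)^3 = -1.
v=17: a=17^1·(≡16), b=17^-1·(≡2) mod 17; (16|17)=+1, (2|17)=+1; (−1)^{1·-1·8}·(+1)^-1·(+1)^1 = +1.
v=11: a=11^0·(≡9), b=11^1·(≡1) mod 11; (9|11)=+1, (1|11)=+1; (−1)^{0·1·5}·(+1)^1·(+1)^0 = +1.
|Ram(22610, -2618)| = 2, even; anisotropic at {2, 5}.

[2, 5]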